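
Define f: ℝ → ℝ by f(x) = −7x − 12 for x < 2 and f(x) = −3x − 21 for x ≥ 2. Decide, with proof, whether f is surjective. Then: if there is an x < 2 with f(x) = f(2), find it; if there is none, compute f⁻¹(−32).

Both pieces are strictly decreasing (slopes −7 and −3), so each is injective on its own interval.
The left piece maps (−∞, 2) onto (−26, ∞); the right piece maps [2, ∞) onto (−∞, −27].
The union (−26, ∞) ∪ (−∞, −27] omits the interval between −26 and −27; in particular −26 has no preimage. So f is not surjective.
Because the two images are disjoint, no x < 2 has f(x) = f(2), so we compute f⁻¹(−32): −32 lies in (−∞, −27], so solve −3x − 21 = −32: x = (−32 + 21)/(−3) = 11/3.

11/3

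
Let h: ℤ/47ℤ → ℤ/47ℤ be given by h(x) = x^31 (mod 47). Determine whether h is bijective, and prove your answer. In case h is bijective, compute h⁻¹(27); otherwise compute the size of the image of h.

Since 47 is prime, the nonzero elements of ℤ/47ℤ form a cyclic group of order 46.
As gcd(31, 46) = 1, raising to the 31st power is a bijection on this group: if x_1^31 ≡ x_2^31 then (x_1x_2^{−1})^31 = 1, and the only element of order dividing gcd(31, 46) = 1 is 1, so x_1 = x_2.
With h(0) = 0 this makes h injective on all of ℤ/47ℤ, hence bijective (finite equal-size domain and codomain). In particular h is bijective.
Since h is bijective, we find the preimage of 27. The inverse of x ↦ x^31 on (ℤ/47ℤ)^× is x ↦ x^3, because 31·3 = 93 = 2·46 + 1 ≡ 1 (mod 46) and x^{46} = 1 for x ≠ 0 (Fermat). So h⁻¹(27) = 27^3 mod 47.
Repeated squaring mod 47: 27^1 ≡ 27, 27^2 ≡ 27² = 729 ≡ 24. Since 3 = 2 + 1, 27^3 ≡ 24·27: 24·27 = 648 ≡ 37. So 27^3 ≡ 37 (mod 47).
Hence h⁻¹(27) = 37.

37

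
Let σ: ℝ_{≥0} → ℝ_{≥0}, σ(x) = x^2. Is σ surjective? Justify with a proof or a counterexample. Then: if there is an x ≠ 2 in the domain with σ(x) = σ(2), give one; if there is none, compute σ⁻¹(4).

2

For any y ∈ ℝ_{≥0}, x = y^{1/2} ∈ ℝ_{≥0} gives σ(x) = y, so σ is surjective.
Since x ↦ x^2 is strictly increasing on ℝ_{≥0}, it is injective there, so no x ≠ 2 in the domain has σ(x) = σ(2). We therefore compute σ⁻¹(4) = 4^{1/2} = 2 (indeed 2^2 = 4).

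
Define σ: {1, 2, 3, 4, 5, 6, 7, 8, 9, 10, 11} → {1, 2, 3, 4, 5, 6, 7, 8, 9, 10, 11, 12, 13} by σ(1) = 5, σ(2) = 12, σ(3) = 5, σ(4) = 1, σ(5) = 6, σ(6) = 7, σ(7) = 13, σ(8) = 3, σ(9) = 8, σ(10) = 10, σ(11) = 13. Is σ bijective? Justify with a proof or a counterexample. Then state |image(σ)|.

9

σ(1) = 5 = σ(3) with 1 ≠ 3, so σ is not injective, hence not bijective.
The image of σ is {1, 3, 5, 6, 7, 8, 10, 12, 13}, which has 9 elements.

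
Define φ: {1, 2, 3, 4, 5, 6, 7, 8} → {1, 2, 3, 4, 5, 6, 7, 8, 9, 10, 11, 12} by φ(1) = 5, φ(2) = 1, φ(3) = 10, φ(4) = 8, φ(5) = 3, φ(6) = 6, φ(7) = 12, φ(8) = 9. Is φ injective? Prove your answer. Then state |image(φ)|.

The values φ(1), …, φ(8) are 5, 1, 10, 8, 3, 6, 12, 9 — all distinct.
So φ(a) = φ(b) only when a = b, and φ is injective.
The image of φ is {1, 3, 5, 6, 8, 9, 10, 12}, which has 8 elements.

8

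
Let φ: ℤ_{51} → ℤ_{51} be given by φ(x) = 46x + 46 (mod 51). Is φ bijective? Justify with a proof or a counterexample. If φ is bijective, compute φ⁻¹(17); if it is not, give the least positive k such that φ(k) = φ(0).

16

By definition, φ is injective when φ(u) = φ(v) forces u = v.
If φ(u) = φ(v), then 46u ≡ 46v (mod 51). Because gcd(46, 51) = 1, we may cancel 46 to get u ≡ v (mod 51).
We now compute 46⁻¹ mod 51 explicitly. Euclid's algorithm: 51 = 1·46 + 5, 46 = 9·5 + 1; back-substituting gives 1 = 10·46 − 9·51, so 46⁻¹ ≡ 10 (mod 51).
Then y ↦ 10(y − 46) is a two-sided inverse to φ, so every y ∈ ℤ_{51} has a preimage.
Hence φ is bijective.
Since φ is bijective, we find φ⁻¹(17): we need 46x ≡ 17 − 46 ≡ 22 (mod 51). Using 46⁻¹ = 10: x ≡ 10·22 = 220 = 4·51 + 16, so x = 16.
Check: φ(16) = 46·16 + 46 = 782 = 15·51 + 17 ≡ 17 (mod 51).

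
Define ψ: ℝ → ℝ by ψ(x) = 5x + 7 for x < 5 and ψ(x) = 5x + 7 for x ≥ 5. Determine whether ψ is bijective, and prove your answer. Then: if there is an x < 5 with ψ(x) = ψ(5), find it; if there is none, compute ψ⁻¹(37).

6

Both pieces are strictly increasing (slopes 5 and 5), so each is injective on its own interval.
The left piece maps (−∞, 5) onto (−∞, 32); the right piece maps [5, ∞) onto [32, ∞).
Since 32 = 32, the images partition ℝ: ψ is injective and surjective, hence bijective.
Because the two images are disjoint, no x < 5 has ψ(x) = ψ(5), so we compute ψ⁻¹(37): 37 lies in [32, ∞), so solve 5x + 7 = 37: x = (37 − 7)/5 = 6.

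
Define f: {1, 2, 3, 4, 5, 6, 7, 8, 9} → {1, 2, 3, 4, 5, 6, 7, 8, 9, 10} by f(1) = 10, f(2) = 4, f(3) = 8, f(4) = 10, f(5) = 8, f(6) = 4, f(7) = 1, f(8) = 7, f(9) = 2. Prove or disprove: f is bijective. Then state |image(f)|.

6

f(1) = 10 = f(4) with 1 ≠ 4, so f is not injective, hence not bijective.
The image of f is {1, 2, 4, 7, 8, 10}, which has 6 elements.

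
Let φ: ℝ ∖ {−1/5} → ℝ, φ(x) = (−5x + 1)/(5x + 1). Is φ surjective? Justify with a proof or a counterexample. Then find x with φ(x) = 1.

If φ(x) = −1, cross-multiplying gives 5(−5x + 1) = −5(5x + 1), which simplifies to 5 = −5 — false.  So −1 has no preimage and φ is not surjective.
Solving φ(x) = 1: cross-multiplying gives −5x + 1 = 1(5x + 1), which rearranges to −10x = 0, so x = 0.

0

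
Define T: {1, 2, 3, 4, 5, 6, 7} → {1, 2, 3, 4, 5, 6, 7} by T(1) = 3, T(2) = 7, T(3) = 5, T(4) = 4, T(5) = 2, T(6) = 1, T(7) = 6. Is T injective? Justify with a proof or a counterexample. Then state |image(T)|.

The values T(1), …, T(7) are 3, 7, 5, 4, 2, 1, 6 — all distinct.
So T(x_1) = T(x_2) only when x_1 = x_2, and T is injective.
The image of T is {1, 2, 3, 4, 5, 6, 7}, which has 7 elements.

7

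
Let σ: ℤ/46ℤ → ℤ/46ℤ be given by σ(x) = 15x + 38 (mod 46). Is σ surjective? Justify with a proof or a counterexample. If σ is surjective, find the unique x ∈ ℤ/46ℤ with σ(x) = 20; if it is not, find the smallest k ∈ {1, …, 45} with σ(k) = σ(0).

Since gcd(15, 46) = 1, 15 is invertible modulo 46. Euclid's algorithm: 46 = 3·15 + 1; back-substituting gives 1 = 43·15 − 14·46, so 15⁻¹ ≡ 43 (mod 46).
Then y ↦ 43(y − 38) is a two-sided inverse to σ, so every y ∈ ℤ/46ℤ has a preimage.
Therefore σ is surjective.
Since σ is surjective, we find σ⁻¹(20): we need 15x ≡ 20 − 38 ≡ 28 (mod 46). Using 15⁻¹ = 43: x ≡ 43·28 = 1204 = 26·46 + 8, so x = 8.
Check: σ(8) = 15·8 + 38 = 158 = 3·46 + 20 ≡ 20 (mod 46).

8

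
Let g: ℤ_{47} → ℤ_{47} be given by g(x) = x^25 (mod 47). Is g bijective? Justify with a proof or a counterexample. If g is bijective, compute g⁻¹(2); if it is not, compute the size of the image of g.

7

Since 47 is prime, the nonzero elements of ℤ_{47} form a cyclic group of order 46.
As gcd(25, 46) = 1, raising to the 25th power is a bijection on this group: if s^25 ≡ t^25 then (st^{−1})^25 = 1, and the only element of order dividing gcd(25, 46) = 1 is 1, so s = t.
With g(0) = 0 this makes g injective on all of ℤ_{47}, hence bijective (finite equal-size domain and codomain). In particular g is bijective.
Since g is bijective, we find the preimage of 2. The inverse of x ↦ x^25 on (ℤ_{47})^× is x ↦ x^35, because 25·35 = 875 = 19·46 + 1 ≡ 1 (mod 46) and x^{46} = 1 for x ≠ 0 (Fermat). So g⁻¹(2) = 2^35 mod 47.
Repeated squaring mod 47: 2^1 ≡ 2, 2^2 ≡ 2² = 4, 2^4 ≡ 4² = 16, 2^8 ≡ 16² = 256 ≡ 21, 2^16 ≡ 21² = 441 ≡ 18, 2^32 ≡ 18² = 324 ≡ 42. Since 35 = 32 + 2 + 1, 2^35 ≡ 42·4·2: 42·4 = 168 ≡ 27, then 27·2 = 54 ≡ 7. So 2^35 ≡ 7 (mod 47).
Hence g⁻¹(2) = 7.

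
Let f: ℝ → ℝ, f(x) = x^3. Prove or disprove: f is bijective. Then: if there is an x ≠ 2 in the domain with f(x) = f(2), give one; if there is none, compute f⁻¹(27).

3

On ℝ, x ↦ x^3 is strictly increasing (injective) and for any y ∈ ℝ the 3rd root y^{1/3} lies in ℝ (surjective). So f is bijective.
Since x ↦ x^3 is strictly increasing on ℝ, it is injective there, so no x ≠ 2 in the domain has f(x) = f(2). We therefore compute f⁻¹(27) = 27^{1/3} = 3 (indeed 3^3 = 27).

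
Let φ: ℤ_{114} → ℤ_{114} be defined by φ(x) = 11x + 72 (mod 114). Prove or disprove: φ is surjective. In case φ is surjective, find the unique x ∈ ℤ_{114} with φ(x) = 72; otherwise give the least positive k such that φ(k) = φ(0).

Since gcd(11, 114) = 1, 11 is invertible modulo 114. Euclid's algorithm: 114 = 10·11 + 4, 11 = 2·4 + 3, 4 = 1·3 + 1; back-substituting gives 1 = 83·11 − 8·114, so 11⁻¹ ≡ 83 (mod 114).
For any y ∈ ℤ_{114}, x = 83(y − 72) mod 114 satisfies φ(x) = 11·83(y − 72) + 72 ≡ y (since 11·83 ≡ 1 mod 114). So every y has a preimage.
Therefore φ is surjective.
Since φ is surjective, we find φ⁻¹(72): we need 11x ≡ 72 − 72 ≡ 0 (mod 114). Using 11⁻¹ = 83: x ≡ 83·0 = 0, so x = 0.
Check: φ(0) = 11·0 + 72 = 72 ≡ 72 (mod 114).

0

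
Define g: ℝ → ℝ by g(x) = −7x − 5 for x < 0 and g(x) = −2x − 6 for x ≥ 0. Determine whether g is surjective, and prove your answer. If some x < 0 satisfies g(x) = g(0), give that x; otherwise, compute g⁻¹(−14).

Both pieces are strictly decreasing (slopes −7 and −2), so each is injective on its own interval.
The left piece maps (−∞, 0) onto (−5, ∞); the right piece maps [0, ∞) onto (−∞, −6].
The union (−5, ∞) ∪ (−∞, −6] omits the interval between −5 and −6; in particular −5 has no preimage. So g is not surjective.
Because the two images are disjoint, no x < 0 has g(x) = g(0), so we compute g⁻¹(−14): −14 lies in (−∞, −6], so solve −2x − 6 = −14: x = (−14 + 6)/(−2) = 4.

4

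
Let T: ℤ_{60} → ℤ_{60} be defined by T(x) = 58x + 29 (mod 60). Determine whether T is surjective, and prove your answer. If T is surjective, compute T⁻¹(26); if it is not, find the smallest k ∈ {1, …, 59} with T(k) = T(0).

30

By definition, T is surjective if every y in the codomain equals T(x) for some x in the domain.
Since gcd(58, 60) = 2, we have 58x ≡ 0 (mod 2) for all x, so T(x) ≡ 1 (mod 2).
But 0 ≢ 1 (mod 2), so 0 ∈ ℤ_{60} has no preimage. Thus T is not surjective.
Since T is not surjective, we find the least positive k with T(k) = T(0): this means 58k ≡ 0 (mod 60), i.e. 60 ∣ 58k. Since gcd(58, 60) = 2, dividing through by 2 this holds exactly when 30 ∣ 29k, and as gcd(29, 30) = 1, exactly when 30 ∣ k.
The smallest positive such k is 30.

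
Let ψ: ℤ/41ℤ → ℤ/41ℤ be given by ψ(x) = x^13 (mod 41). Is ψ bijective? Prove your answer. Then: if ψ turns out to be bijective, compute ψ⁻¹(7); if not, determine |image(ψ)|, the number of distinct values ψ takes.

11

Since 41 is prime, the nonzero elements of ℤ/41ℤ form a cyclic group of order 40.
As gcd(13, 40) = 1, raising to the 13th power is a bijection on this group: if x_1^13 ≡ x_2^13 then (x_1x_2^{−1})^13 = 1, and the only element of order dividing gcd(13, 40) = 1 is 1, so x_1 = x_2.
With ψ(0) = 0 this makes ψ injective on all of ℤ/41ℤ, hence bijective (finite equal-size domain and codomain). In particular ψ is bijective.
Since ψ is bijective, we find the preimage of 7. The inverse of x ↦ x^13 on (ℤ/41ℤ)^× is x ↦ x^37, because 13·37 = 481 = 12·40 + 1 ≡ 1 (mod 40) and x^{40} = 1 for x ≠ 0 (Fermat). So ψ⁻¹(7) = 7^37 mod 41.
Repeated squaring mod 41: 7^1 ≡ 7, 7^2 ≡ 7² = 49 ≡ 8, 7^4 ≡ 8² = 64 ≡ 23, 7^8 ≡ 23² = 529 ≡ 37, 7^16 ≡ 37² = 1369 ≡ 16, 7^32 ≡ 16² = 256 ≡ 10. Since 37 = 32 + 4 + 1, 7^37 ≡ 10·23·7: 10·23 = 230 ≡ 25, then 25·7 = 175 ≡ 11. So 7^37 ≡ 11 (mod 41).
Hence ψ⁻¹(7) = 11.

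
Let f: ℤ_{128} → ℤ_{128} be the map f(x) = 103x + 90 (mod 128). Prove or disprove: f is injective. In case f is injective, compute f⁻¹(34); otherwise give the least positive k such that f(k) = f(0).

If f(a) = f(b), then 103a ≡ 103b (mod 128). Because gcd(103, 128) = 1, we may cancel 103 to get a ≡ b (mod 128).
Therefore f is injective.
We now compute 103⁻¹ mod 128 explicitly. Euclid's algorithm: 128 = 1·103 + 25, 103 = 4·25 + 3, 25 = 8·3 + 1; back-substituting gives 1 = 87·103 − 70·128, so 103⁻¹ ≡ 87 (mod 128).
Since f is injective, we compute f⁻¹(34): solve 103x + 90 ≡ 34 (mod 128), i.e. 103x ≡ 72 (mod 128).
Multiplying by 103⁻¹ = 87 gives x ≡ 87·72 = 6264 = 48·128 + 120 ≡ 120 (mod 128).
Check: f(120) = 103·120 + 90 = 12450 = 97·128 + 34 ≡ 34 (mod 128).

120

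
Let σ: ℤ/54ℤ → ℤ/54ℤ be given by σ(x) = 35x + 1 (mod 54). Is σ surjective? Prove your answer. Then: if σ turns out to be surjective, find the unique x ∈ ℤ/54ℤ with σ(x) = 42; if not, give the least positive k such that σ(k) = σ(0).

By definition, surjectivity means every element of the codomain has a preimage under σ.
Since gcd(35, 54) = 1, 35 is invertible modulo 54. Euclid's algorithm: 54 = 1·35 + 19, 35 = 1·19 + 16, 19 = 1·16 + 3, 16 = 5·3 + 1; back-substituting gives 1 = 17·35 − 11·54, so 35⁻¹ ≡ 17 (mod 54).
For any y ∈ ℤ/54ℤ, x = 17(y − 1) mod 54 satisfies σ(x) = 35·17(y − 1) + 1 ≡ y (since 35·17 ≡ 1 mod 54). So every y has a preimage.
Hence σ is surjective.
Since σ is surjective, we find σ⁻¹(42): we need 35x ≡ 42 − 1 ≡ 41 (mod 54). Using 35⁻¹ = 17: x ≡ 17·41 = 697 = 12·54 + 49, so x = 49.
Check: σ(49) = 35·49 + 1 = 1716 = 31·54 + 42 ≡ 42 (mod 54).

49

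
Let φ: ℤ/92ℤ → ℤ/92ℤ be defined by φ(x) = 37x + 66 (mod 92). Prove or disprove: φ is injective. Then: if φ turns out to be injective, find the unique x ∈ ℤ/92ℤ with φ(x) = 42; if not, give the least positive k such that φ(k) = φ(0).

Recall that injectivity means: for all a, b in the domain, φ(a) = φ(b) implies a = b.
If φ(a) = φ(b), then 37a ≡ 37b (mod 92). Because gcd(37, 92) = 1, we may cancel 37 to get a ≡ b (mod 92).
Therefore φ is injective.
We now compute 37⁻¹ mod 92 explicitly. Euclid's algorithm: 92 = 2·37 + 18, 37 = 2·18 + 1; back-substituting gives 1 = 5·37 − 2·92, so 37⁻¹ ≡ 5 (mod 92).
Since φ is injective, we compute φ⁻¹(42): solve 37x + 66 ≡ 42 (mod 92), i.e. 37x ≡ 68 (mod 92).
Multiplying by 37⁻¹ = 5 gives x ≡ 5·68 = 340 = 3·92 + 64 ≡ 64 (mod 92).
Check: φ(64) = 37·64 + 66 = 2434 = 26·92 + 42 ≡ 42 (mod 92).

64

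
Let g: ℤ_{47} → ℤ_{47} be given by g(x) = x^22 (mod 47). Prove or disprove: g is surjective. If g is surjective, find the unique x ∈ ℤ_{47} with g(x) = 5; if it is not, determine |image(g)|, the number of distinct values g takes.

g(23): Repeated squaring mod 47: 23^1 ≡ 23, 23^2 ≡ 23² = 529 ≡ 12, 23^4 ≡ 12² = 144 ≡ 3, 23^8 ≡ 3² = 9, 23^16 ≡ 9² = 81 ≡ 34. Since 22 = 16 + 4 + 2, 23^22 ≡ 34·3·12: 34·3 = 102 ≡ 8, then 8·12 = 96 ≡ 2. So 23^22 ≡ 2 (mod 47).
g(24): Repeated squaring mod 47: 24^1 ≡ 24, 24^2 ≡ 24² = 576 ≡ 12, 24^4 ≡ 12² = 144 ≡ 3, 24^8 ≡ 3² = 9, 24^16 ≡ 9² = 81 ≡ 34. Since 22 = 16 + 4 + 2, 24^22 ≡ 34·3·12: 34·3 = 102 ≡ 8, then 8·12 = 96 ≡ 2. So 24^22 ≡ 2 (mod 47).
So g(23) = g(24) = 2 while 23 ≠ 24, hence g is not injective.
A non-injective map from the 47-element set ℤ_{47} to itself takes at most 46 distinct values, so it cannot be surjective. Therefore g is not surjective.
Since g is not surjective, we determine |image(g)|. Computing x^22 mod 47 for each x (by repeated squaring, reducing mod 47 at every step), the values g(0), g(1), …, g(46) are: 0, 1, 24, 16, 12, 28, 8, 27, 6, 21, 14, 17, 4, 18, 37, 25, 3, 36, 34, 42, 7, 9, 32, 2, 2, 32, 9, 7, 42, 34, 36, 3, 25, 37, 18, 4, 17, 14, 21, 6, 27, 8, 28, 12, 16, 24, 1.
The distinct values are {0, 1, 2, 3, 4, 6, 7, 8, 9, 12, 14, 16, 17, 18, 21, 24, 25, 27, 28, 32, 34, 36, 37, 42}; there are 24 of them.

24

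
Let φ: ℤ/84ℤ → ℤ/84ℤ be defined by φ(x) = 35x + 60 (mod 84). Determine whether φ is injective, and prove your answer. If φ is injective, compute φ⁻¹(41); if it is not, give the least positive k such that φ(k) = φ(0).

12

By definition, φ is injective when φ(u) = φ(v) forces u = v.
We have gcd(35, 84) = 7 > 1. Taking u = 0 and v = 12: φ(0) = 60 and φ(12) = 35·12 + 60 = 480 ≡ 60 (mod 84).
So φ(0) = φ(12) while 0 ≠ 12, hence φ is not injective.
Since φ is not injective, we find the least positive k with φ(k) = φ(0): this means 35k ≡ 0 (mod 84), i.e. 84 ∣ 35k. Since gcd(35, 84) = 7, dividing through by 7 this holds exactly when 12 ∣ 5k, and as gcd(5, 12) = 1, exactly when 12 ∣ k.
The smallest positive such k is 12.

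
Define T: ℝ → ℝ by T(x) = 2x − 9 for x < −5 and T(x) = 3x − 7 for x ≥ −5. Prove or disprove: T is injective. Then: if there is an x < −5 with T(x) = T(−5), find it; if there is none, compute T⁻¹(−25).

-13/2

Both pieces are strictly increasing (slopes 2 and 3), so each is injective on its own interval.
The left piece maps (−∞, −5) onto (−∞, −19); the right piece maps [−5, ∞) onto [−22, ∞).
These images overlap. In particular T(−5) = −22 (right piece), and solving 2x − 9 = −22 on the left piece gives x = −13/2 < −5.
So T(−13/2) = T(−5) with −13/2 ≠ −5, and T is not injective. This x = −13/2 is the requested value below −5.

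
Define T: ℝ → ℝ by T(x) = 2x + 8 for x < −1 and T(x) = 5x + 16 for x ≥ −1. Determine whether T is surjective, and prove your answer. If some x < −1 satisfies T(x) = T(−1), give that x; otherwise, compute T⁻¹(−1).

Both pieces are strictly increasing (slopes 2 and 5), so each is injective on its own interval.
The left piece maps (−∞, −1) onto (−∞, 6); the right piece maps [−1, ∞) onto [11, ∞).
The union (−∞, 6) ∪ [11, ∞) omits the interval between 6 and 11; in particular 6 has no preimage. So T is not surjective.
Because the two images are disjoint, no x < −1 has T(x) = T(−1), so we compute T⁻¹(−1): −1 lies in (−∞, 6), so solve 2x + 8 = −1: x = (−1 − 8)/2 = −9/2.

-9/2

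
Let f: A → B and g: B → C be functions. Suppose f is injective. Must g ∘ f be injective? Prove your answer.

not injective

No. Take A = B = C = {1, 2}, f = identity (injective), and g(x) = 1 for every x.
Then (g ∘ f)(1) = 1 = (g ∘ f)(2) with 1 ≠ 2, so g ∘ f is not injective.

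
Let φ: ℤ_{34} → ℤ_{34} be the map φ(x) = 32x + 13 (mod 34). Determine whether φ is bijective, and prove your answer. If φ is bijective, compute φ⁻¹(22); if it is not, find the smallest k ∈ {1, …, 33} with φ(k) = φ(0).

Recall: injectivity means: for all a, b in the domain, φ(a) = φ(b) implies a = b.
We have gcd(32, 34) = 2 > 1. Taking a = 0 and b = 17: φ(0) = 13 and φ(17) = 32·17 + 13 = 557 ≡ 13 (mod 34).
So φ(0) = φ(17) while 0 ≠ 17, thus φ is not injective, hence not bijective.
Since φ is not bijective, we find the least positive k with φ(k) = φ(0): this means 32k ≡ 0 (mod 34), i.e. 34 ∣ 32k. Since gcd(32, 34) = 2, dividing through by 2 this holds exactly when 17 ∣ 16k, and as gcd(16, 17) = 1, exactly when 17 ∣ k.
The smallest positive such k is 17.

17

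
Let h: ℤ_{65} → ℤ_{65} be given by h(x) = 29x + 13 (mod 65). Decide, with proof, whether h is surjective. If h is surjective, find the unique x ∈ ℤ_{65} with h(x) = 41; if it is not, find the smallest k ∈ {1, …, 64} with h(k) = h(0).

By definition, surjectivity means every element of the codomain has a preimage under h.
Since gcd(29, 65) = 1, 29 is invertible modulo 65. Euclid's algorithm: 65 = 2·29 + 7, 29 = 4·7 + 1; back-substituting gives 1 = 9·29 − 4·65, so 29⁻¹ ≡ 9 (mod 65).
For any y ∈ ℤ_{65}, x = 9(y − 13) mod 65 satisfies h(x) = 29·9(y − 13) + 13 ≡ y (since 29·9 ≡ 1 mod 65). So every y has a preimage.
Hence h is surjective.
Since h is surjective, we compute h⁻¹(41): solve 29x + 13 ≡ 41 (mod 65), i.e. 29x ≡ 28 (mod 65).
Multiplying by 29⁻¹ = 9 gives x ≡ 9·28 = 252 = 3·65 + 57 ≡ 57 (mod 65).
Check: h(57) = 29·57 + 13 = 1666 = 25·65 + 41 ≡ 41 (mod 65).

57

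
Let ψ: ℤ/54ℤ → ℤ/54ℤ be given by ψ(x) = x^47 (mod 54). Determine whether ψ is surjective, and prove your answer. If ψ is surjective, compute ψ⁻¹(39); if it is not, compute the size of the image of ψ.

ψ(0) = 0^47 = 0.
ψ(6): Repeated squaring mod 54: 6^1 ≡ 6, 6^2 ≡ 6² = 36, 6^4 ≡ 36² = 1296 ≡ 0, 6^8 ≡ 0² = 0, 6^16 ≡ 0² = 0, 6^32 ≡ 0² = 0. Since 47 = 32 + 8 + 4 + 2 + 1, 6^47 ≡ 0·0·0·36·6: 0·0 = 0, then 0·0 = 0, then 0·36 = 0, then 0·6 = 0. So 6^47 ≡ 0 (mod 54).
So ψ(0) = ψ(6) = 0 while 0 ≠ 6, therefore ψ is not injective.
A non-injective map from the 54-element set ℤ/54ℤ to itself takes at most 53 distinct values, so it cannot be surjective. Thus ψ is not surjective.
Since ψ is not surjective, we determine |image(ψ)|. Computing x^47 mod 54 for each x (by repeated squaring, reducing mod 54 at every step), the values ψ(0), ψ(1), …, ψ(53) are: 0, 1, 50, 27, 16, 29, 0, 49, 44, 27, 46, 41, 0, 7, 20, 27, 40, 35, 0, 37, 32, 27, 52, 11, 0, 31, 26, 27, 28, 23, 0, 43, 2, 27, 22, 17, 0, 19, 14, 27, 34, 47, 0, 13, 8, 27, 10, 5, 0, 25, 38, 27, 4, 53.
The distinct values are {0, 1, 2, 4, 5, 7, 8, 10, 11, 13, 14, 16, 17, 19, 20, 22, 23, 25, 26, 27, 28, 29, 31, 32, 34, 35, 37, 38, 40, 41, 43, 44, 46, 47, 49, 50, 52, 53}; there are 38 of them.

38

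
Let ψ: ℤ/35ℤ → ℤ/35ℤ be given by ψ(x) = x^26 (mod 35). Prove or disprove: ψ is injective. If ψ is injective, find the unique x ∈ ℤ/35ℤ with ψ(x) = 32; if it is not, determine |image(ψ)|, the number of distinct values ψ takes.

ψ(1) = 1^26 = 1.
ψ(6): Repeated squaring mod 35: 6^1 ≡ 6, 6^2 ≡ 6² = 36 ≡ 1, 6^4 ≡ 1² = 1, 6^8 ≡ 1² = 1, 6^16 ≡ 1² = 1. Since 26 = 16 + 8 + 2, 6^26 ≡ 1·1·1: 1·1 = 1, then 1·1 = 1. So 6^26 ≡ 1 (mod 35).
So ψ(1) = ψ(6) = 1 while 1 ≠ 6, hence ψ is not injective.
Since ψ is not injective, we determine |image(ψ)|. Computing x^26 mod 35 for each x (by repeated squaring, reducing mod 35 at every step), the values ψ(0), ψ(1), …, ψ(34) are: 0, 1, 4, 9, 16, 25, 1, 14, 29, 11, 30, 16, 4, 29, 21, 15, 11, 9, 9, 11, 15, 21, 29, 4, 16, 30, 11, 29, 14, 1, 25, 16, 9, 4, 1.
The distinct values are {0, 1, 4, 9, 11, 14, 15, 16, 21, 25, 29, 30}; there are 12 of them.

12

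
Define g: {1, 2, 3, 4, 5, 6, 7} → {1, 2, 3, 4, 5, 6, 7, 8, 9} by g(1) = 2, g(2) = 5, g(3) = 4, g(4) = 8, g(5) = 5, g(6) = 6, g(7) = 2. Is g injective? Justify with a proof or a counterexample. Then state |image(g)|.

g(2) = 5 = g(5) with 2 ≠ 5, so g is not injective.
The image of g is {2, 4, 5, 6, 8}, which has 5 elements.

5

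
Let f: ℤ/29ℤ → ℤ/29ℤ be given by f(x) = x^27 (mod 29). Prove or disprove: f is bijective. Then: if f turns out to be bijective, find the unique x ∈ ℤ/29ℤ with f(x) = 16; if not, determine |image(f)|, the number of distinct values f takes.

20

Since 29 is prime, the nonzero elements of ℤ/29ℤ form a cyclic group of order 28.
As gcd(27, 28) = 1, raising to the 27th power is a bijection on this group: if x_1^27 ≡ x_2^27 then (x_1x_2^{−1})^27 = 1, and the only element of order dividing gcd(27, 28) = 1 is 1, so x_1 = x_2.
With f(0) = 0 this makes f injective on all of ℤ/29ℤ, hence bijective (finite equal-size domain and codomain). In particular f is bijective.
Since f is bijective, we find the preimage of 16. The inverse of x ↦ x^27 on (ℤ/29ℤ)^× is x ↦ x^27, because 27·27 = 729 = 26·28 + 1 ≡ 1 (mod 28) and x^{28} = 1 for x ≠ 0 (Fermat). So f⁻¹(16) = 16^27 mod 29.
Repeated squaring mod 29: 16^1 ≡ 16, 16^2 ≡ 16² = 256 ≡ 24, 16^4 ≡ 24² = 576 ≡ 25, 16^8 ≡ 25² = 625 ≡ 16, 16^16 ≡ 16² = 256 ≡ 24. Since 27 = 16 + 8 + 2 + 1, 16^27 ≡ 24·16·24·16: 24·16 = 384 ≡ 7, then 7·24 = 168 ≡ 23, then 23·16 = 368 ≡ 20. So 16^27 ≡ 20 (mod 29).
Hence f⁻¹(16) = 20.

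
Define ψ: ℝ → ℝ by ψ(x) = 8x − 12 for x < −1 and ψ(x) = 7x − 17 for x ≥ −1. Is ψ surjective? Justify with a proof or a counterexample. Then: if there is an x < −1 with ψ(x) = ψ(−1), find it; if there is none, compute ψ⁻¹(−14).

-3/2

Both pieces are strictly increasing (slopes 8 and 7), so each is injective on its own interval.
The left piece maps (−∞, −1) onto (−∞, −20); the right piece maps [−1, ∞) onto [−24, ∞).
The union (−∞, −20) ∪ [−24, ∞) covers ℝ, so ψ is surjective.
For the follow-up: the images overlap, so an x < −1 with ψ(x) = ψ(−1) exists. ψ(−1) = −24; solving 8x − 12 = −24 for x < −1 gives x = (−24 + 12)/8 = −3/2.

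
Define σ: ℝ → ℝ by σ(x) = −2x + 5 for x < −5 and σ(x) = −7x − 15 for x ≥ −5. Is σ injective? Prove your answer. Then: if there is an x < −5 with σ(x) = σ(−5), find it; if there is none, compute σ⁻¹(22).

Both pieces are strictly decreasing (slopes −2 and −7), so each is injective on its own interval.
The left piece maps (−∞, −5) onto (15, ∞); the right piece maps [−5, ∞) onto (−∞, 20].
These images overlap. In particular σ(−5) = 20 (right piece), and solving −2x + 5 = 20 on the left piece gives x = −15/2 < −5.
So σ(−15/2) = σ(−5) with −15/2 ≠ −5, and σ is not injective. This x = −15/2 is the requested value below −5.

-15/2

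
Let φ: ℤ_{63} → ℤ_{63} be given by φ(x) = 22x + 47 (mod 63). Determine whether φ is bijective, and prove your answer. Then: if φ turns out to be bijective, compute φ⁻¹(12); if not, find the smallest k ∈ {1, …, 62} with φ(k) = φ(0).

7

Suppose φ(u) = φ(v) in ℤ_{63}. Then 22u + 47 ≡ 22v + 47 (mod 63), therefore 22(u − v) ≡ 0 (mod 63).
Since gcd(22, 63) = 1, 22 is invertible modulo 63, hence u − v ≡ 0 (mod 63), i.e. u = v.
We now compute 22⁻¹ mod 63 explicitly. Euclid's algorithm: 63 = 2·22 + 19, 22 = 1·19 + 3, 19 = 6·3 + 1; back-substituting gives 1 = 43·22 − 15·63, so 22⁻¹ ≡ 43 (mod 63).
For any y ∈ ℤ_{63}, x = 43(y − 47) mod 63 satisfies φ(x) = 22·43(y − 47) + 47 ≡ y (since 22·43 ≡ 1 mod 63). So every y has a preimage.
So φ is bijective.
Since φ is bijective, we find φ⁻¹(12): we need 22x ≡ 12 − 47 ≡ 28 (mod 63). Using 22⁻¹ = 43: x ≡ 43·28 = 1204 = 19·63 + 7, so x = 7.
Check: φ(7) = 22·7 + 47 = 201 = 3·63 + 12 ≡ 12 (mod 63).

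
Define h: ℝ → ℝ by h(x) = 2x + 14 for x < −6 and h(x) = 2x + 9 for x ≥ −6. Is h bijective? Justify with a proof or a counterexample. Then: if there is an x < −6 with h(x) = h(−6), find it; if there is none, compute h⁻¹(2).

Both pieces are strictly increasing (slopes 2 and 2), so each is injective on its own interval.
The left piece maps (−∞, −6) onto (−∞, 2); the right piece maps [−6, ∞) onto [−3, ∞).
These images overlap. In particular h(−6) = −3 (right piece), and solving 2x + 14 = −3 on the left piece gives x = −17/2 < −6.
So h(−17/2) = h(−6) with −17/2 ≠ −6, and h is not injective, hence not bijective. This x = −17/2 is the requested value below −6.

-17/2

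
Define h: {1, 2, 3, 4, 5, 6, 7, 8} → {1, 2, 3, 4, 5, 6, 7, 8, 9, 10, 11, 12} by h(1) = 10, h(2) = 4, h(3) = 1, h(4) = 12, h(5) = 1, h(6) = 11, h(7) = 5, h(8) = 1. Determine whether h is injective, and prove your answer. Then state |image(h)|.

6

h(3) = 1 = h(5) with 3 ≠ 5, so h is not injective.
The image of h is {1, 4, 5, 10, 11, 12}, which has 6 elements.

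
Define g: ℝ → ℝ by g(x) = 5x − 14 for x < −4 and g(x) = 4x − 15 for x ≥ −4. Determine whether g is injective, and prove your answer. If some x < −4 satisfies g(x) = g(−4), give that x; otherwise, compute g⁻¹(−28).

-13/4

Both pieces are strictly increasing (slopes 5 and 4), so each is injective on its own interval.
The left piece maps (−∞, −4) onto (−∞, −34); the right piece maps [−4, ∞) onto [−31, ∞).
These images are disjoint, so no value is attained by both pieces. Therefore g is injective.
Because the two images are disjoint, no x < −4 has g(x) = g(−4), so we compute g⁻¹(−28): −28 lies in [−31, ∞), so solve 4x − 15 = −28: x = (−28 + 15)/4 = −13/4.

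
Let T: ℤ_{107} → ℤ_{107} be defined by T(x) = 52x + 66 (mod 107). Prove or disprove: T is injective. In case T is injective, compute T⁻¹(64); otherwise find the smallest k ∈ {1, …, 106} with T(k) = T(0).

If T(u) = T(v), then 52u ≡ 52v (mod 107). Because gcd(52, 107) = 1, we may cancel 52 to get u ≡ v (mod 107).
Hence T is injective.
We now compute 52⁻¹ mod 107 explicitly. Euclid's algorithm: 107 = 2·52 + 3, 52 = 17·3 + 1; back-substituting gives 1 = 35·52 − 17·107, so 52⁻¹ ≡ 35 (mod 107).
Since T is injective, we compute T⁻¹(64): solve 52x + 66 ≡ 64 (mod 107), i.e. 52x ≡ 105 (mod 107).
Multiplying by 52⁻¹ = 35 gives x ≡ 35·105 = 3675 = 34·107 + 37 ≡ 37 (mod 107).
Check: T(37) = 52·37 + 66 = 1990 = 18·107 + 64 ≡ 64 (mod 107).

37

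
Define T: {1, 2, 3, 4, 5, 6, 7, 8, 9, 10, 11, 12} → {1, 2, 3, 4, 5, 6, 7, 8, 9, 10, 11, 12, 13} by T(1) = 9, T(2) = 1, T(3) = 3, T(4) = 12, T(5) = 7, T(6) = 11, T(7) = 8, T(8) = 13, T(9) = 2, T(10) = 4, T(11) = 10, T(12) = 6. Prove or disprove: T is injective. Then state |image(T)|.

12

The values T(1), …, T(12) are 9, 1, 3, 12, 7, 11, 8, 13, 2, 4, 10, 6 — all distinct.
So T(s) = T(t) only when s = t, and T is injective.
The image of T is {1, 2, 3, 4, 6, 7, 8, 9, 10, 11, 12, 13}, which has 12 elements.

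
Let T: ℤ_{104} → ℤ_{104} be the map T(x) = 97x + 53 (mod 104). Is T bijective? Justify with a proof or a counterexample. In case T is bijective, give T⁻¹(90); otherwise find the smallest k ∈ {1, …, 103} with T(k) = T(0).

Recall that T is injective when T(a) = T(b) forces a = b.
If T(a) = T(b), then 97a ≡ 97b (mod 104). Because gcd(97, 104) = 1, we may cancel 97 to get a ≡ b (mod 104).
We now compute 97⁻¹ mod 104 explicitly. Euclid's algorithm: 104 = 1·97 + 7, 97 = 13·7 + 6, 7 = 1·6 + 1; back-substituting gives 1 = 89·97 − 83·104, so 97⁻¹ ≡ 89 (mod 104).
For any y ∈ ℤ_{104}, x = 89(y − 53) mod 104 satisfies T(x) = 97·89(y − 53) + 53 ≡ y (since 97·89 ≡ 1 mod 104). So every y has a preimage.
Hence T is bijective.
Since T is bijective, we find T⁻¹(90): we need 97x ≡ 90 − 53 ≡ 37 (mod 104). Using 97⁻¹ = 89: x ≡ 89·37 = 3293 = 31·104 + 69, so x = 69.
Check: T(69) = 97·69 + 53 = 6746 = 64·104 + 90 ≡ 90 (mod 104).

69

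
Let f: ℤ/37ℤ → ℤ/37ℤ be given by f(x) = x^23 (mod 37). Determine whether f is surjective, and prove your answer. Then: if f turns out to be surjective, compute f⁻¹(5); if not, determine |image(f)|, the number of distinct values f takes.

2

Since 37 is prime, the nonzero elements of ℤ/37ℤ form a cyclic group of order 36.
As gcd(23, 36) = 1, raising to the 23rd power is a bijection on this group: if u^23 ≡ v^23 then (uv^{−1})^23 = 1, and the only element of order dividing gcd(23, 36) = 1 is 1, so u = v.
With f(0) = 0 this makes f injective on all of ℤ/37ℤ, hence bijective (finite equal-size domain and codomain). In particular f is surjective.
Since f is surjective, we find the preimage of 5. The inverse of x ↦ x^23 on (ℤ/37ℤ)^× is x ↦ x^11, because 23·11 = 253 = 7·36 + 1 ≡ 1 (mod 36) and x^{36} = 1 for x ≠ 0 (Fermat). So f⁻¹(5) = 5^11 mod 37.
Repeated squaring mod 37: 5^1 ≡ 5, 5^2 ≡ 5² = 25, 5^4 ≡ 25² = 625 ≡ 33, 5^8 ≡ 33² = 1089 ≡ 16. Since 11 = 8 + 2 + 1, 5^11 ≡ 16·25·5: 16·25 = 400 ≡ 30, then 30·5 = 150 ≡ 2. So 5^11 ≡ 2 (mod 37).
Hence f⁻¹(5) = 2.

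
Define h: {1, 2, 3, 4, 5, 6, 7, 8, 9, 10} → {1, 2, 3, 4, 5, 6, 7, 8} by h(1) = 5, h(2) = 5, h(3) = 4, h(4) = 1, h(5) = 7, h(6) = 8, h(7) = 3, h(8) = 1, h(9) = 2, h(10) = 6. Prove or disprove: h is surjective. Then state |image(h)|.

8

Every element of the codomain has a preimage: 1 = h(4), 2 = h(9), 3 = h(7), 4 = h(3), 5 = h(1), 6 = h(10), 7 = h(5), 8 = h(6).
So h is surjective.
The image of h is {1, 2, 3, 4, 5, 6, 7, 8}, which has 8 elements.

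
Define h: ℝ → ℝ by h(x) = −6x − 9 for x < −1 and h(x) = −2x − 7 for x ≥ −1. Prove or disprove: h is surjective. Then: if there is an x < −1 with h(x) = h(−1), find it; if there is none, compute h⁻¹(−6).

-1/2

Both pieces are strictly decreasing (slopes −6 and −2), so each is injective on its own interval.
The left piece maps (−∞, −1) onto (−3, ∞); the right piece maps [−1, ∞) onto (−∞, −5].
The union (−3, ∞) ∪ (−∞, −5] omits the interval between −3 and −5; in particular −3 has no preimage. So h is not surjective.
Because the two images are disjoint, no x < −1 has h(x) = h(−1), so we compute h⁻¹(−6): −6 lies in (−∞, −5], so solve −2x − 7 = −6: x = (−6 + 7)/(−2) = −1/2.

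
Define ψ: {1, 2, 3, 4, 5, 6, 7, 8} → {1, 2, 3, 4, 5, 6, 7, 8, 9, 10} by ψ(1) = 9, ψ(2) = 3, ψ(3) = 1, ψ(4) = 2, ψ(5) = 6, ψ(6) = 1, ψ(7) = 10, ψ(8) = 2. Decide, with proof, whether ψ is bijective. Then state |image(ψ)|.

ψ(3) = 1 = ψ(6) with 3 ≠ 6, so ψ is not injective, hence not bijective.
The image of ψ is {1, 2, 3, 6, 9, 10}, which has 6 elements.

6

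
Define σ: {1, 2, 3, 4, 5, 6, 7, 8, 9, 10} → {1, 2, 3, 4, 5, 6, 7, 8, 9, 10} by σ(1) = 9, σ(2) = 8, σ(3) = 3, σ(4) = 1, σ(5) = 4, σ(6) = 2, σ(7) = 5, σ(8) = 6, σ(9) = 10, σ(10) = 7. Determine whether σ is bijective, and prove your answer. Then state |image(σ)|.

The values 9, 8, 3, 1, 4, 2, 5, 6, 10, 7 are a permutation of {1, 2, 3, 4, 5, 6, 7, 8, 9, 10}: each element appears exactly once.
So σ is injective and surjective, hence bijective.
The image of σ is {1, 2, 3, 4, 5, 6, 7, 8, 9, 10}, which has 10 elements.

10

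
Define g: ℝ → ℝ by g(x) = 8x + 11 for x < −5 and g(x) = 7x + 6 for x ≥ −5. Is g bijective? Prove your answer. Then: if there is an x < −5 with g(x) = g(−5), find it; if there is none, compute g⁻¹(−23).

Both pieces are strictly increasing (slopes 8 and 7), so each is injective on its own interval.
The left piece maps (−∞, −5) onto (−∞, −29); the right piece maps [−5, ∞) onto [−29, ∞).
Since −29 = −29, the images partition ℝ: g is injective and surjective, hence bijective.
Because the two images are disjoint, no x < −5 has g(x) = g(−5), so we compute g⁻¹(−23): −23 lies in [−29, ∞), so solve 7x + 6 = −23: x = (−23 − 6)/7 = −29/7.

-29/7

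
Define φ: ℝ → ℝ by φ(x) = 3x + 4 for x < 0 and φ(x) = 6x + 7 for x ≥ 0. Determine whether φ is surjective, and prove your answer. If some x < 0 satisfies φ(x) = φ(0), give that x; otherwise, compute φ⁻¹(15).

Both pieces are strictly increasing (slopes 3 and 6), so each is injective on its own interval.
The left piece maps (−∞, 0) onto (−∞, 4); the right piece maps [0, ∞) onto [7, ∞).
The union (−∞, 4) ∪ [7, ∞) omits the interval between 4 and 7; in particular 4 has no preimage. So φ is not surjective.
Because the two images are disjoint, no x < 0 has φ(x) = φ(0), so we compute φ⁻¹(15): 15 lies in [7, ∞), so solve 6x + 7 = 15: x = (15 − 7)/6 = 4/3.

4/3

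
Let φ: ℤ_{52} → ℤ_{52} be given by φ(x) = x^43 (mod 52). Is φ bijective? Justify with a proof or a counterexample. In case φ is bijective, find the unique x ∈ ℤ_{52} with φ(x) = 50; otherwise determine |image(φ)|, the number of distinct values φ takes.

39

φ(0) = 0^43 = 0.
φ(26): Repeated squaring mod 52: 26^1 ≡ 26, 26^2 ≡ 26² = 676 ≡ 0, 26^4 ≡ 0² = 0, 26^8 ≡ 0² = 0, 26^16 ≡ 0² = 0, 26^32 ≡ 0² = 0. Since 43 = 32 + 8 + 2 + 1, 26^43 ≡ 0·0·0·26: 0·0 = 0, then 0·0 = 0, then 0·26 = 0. So 26^43 ≡ 0 (mod 52).
So φ(0) = φ(26) = 0 while 0 ≠ 26, therefore φ is not injective, hence not bijective.
Since φ is not bijective, we determine |image(φ)|. Computing x^43 mod 52 for each x (by repeated squaring, reducing mod 52 at every step), the values φ(0), φ(1), …, φ(51) are: 0, 1, 24, 3, 4, 21, 20, 19, 44, 9, 36, 15, 12, 13, 40, 11, 16, 17, 8, 7, 32, 5, 48, 23, 28, 25, 0, 27, 24, 29, 4, 47, 20, 45, 44, 35, 36, 41, 12, 39, 40, 37, 16, 43, 8, 33, 32, 31, 48, 49, 28, 51.
The distinct values are {0, 1, 3, 4, 5, 7, 8, 9, 11, 12, 13, 15, 16, 17, 19, 20, 21, 23, 24, 25, 27, 28, 29, 31, 32, 33, 35, 36, 37, 39, 40, 41, 43, 44, 45, 47, 48, 49, 51}; there are 39 of them.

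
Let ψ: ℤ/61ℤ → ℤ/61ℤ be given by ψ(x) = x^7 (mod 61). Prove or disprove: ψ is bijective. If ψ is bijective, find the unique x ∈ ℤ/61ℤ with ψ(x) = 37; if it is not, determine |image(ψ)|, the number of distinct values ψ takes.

23

Since 61 is prime, the nonzero elements of ℤ/61ℤ form a cyclic group of order 60.
As gcd(7, 60) = 1, raising to the 7th power is a bijection on this group: if s^7 ≡ t^7 then (st^{−1})^7 = 1, and the only element of order dividing gcd(7, 60) = 1 is 1, so s = t.
With ψ(0) = 0 this makes ψ injective on all of ℤ/61ℤ, hence bijective (finite equal-size domain and codomain). In particular ψ is bijective.
Since ψ is bijective, we find the preimage of 37. The inverse of x ↦ x^7 on (ℤ/61ℤ)^× is x ↦ x^43, because 7·43 = 301 = 5·60 + 1 ≡ 1 (mod 60) and x^{60} = 1 for x ≠ 0 (Fermat). So ψ⁻¹(37) = 37^43 mod 61.
Repeated squaring mod 61: 37^1 ≡ 37, 37^2 ≡ 37² = 1369 ≡ 27, 37^4 ≡ 27² = 729 ≡ 58, 37^8 ≡ 58² = 3364 ≡ 9, 37^16 ≡ 9² = 81 ≡ 20, 37^32 ≡ 20² = 400 ≡ 34. Since 43 = 32 + 8 + 2 + 1, 37^43 ≡ 34·9·27·37: 34·9 = 306 ≡ 1, then 1·27 = 27, then 27·37 = 999 ≡ 23. So 37^43 ≡ 23 (mod 61).
Hence ψ⁻¹(37) = 23.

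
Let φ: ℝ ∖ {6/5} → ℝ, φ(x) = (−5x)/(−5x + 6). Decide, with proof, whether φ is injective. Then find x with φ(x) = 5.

Suppose φ(u) = φ(v). Cross-multiplying: (−5u)(−5v + 6) = (−5v)(−5u + 6).
Expanding both sides and cancelling the symmetric terms leaves −30·(u − v) = 0. Since −30 ≠ 0, u = v. So φ is injective.
Solving φ(x) = 5: cross-multiplying gives −5x = 5(−5x + 6), which rearranges to 20x = 30, so x = 3/2.

3/2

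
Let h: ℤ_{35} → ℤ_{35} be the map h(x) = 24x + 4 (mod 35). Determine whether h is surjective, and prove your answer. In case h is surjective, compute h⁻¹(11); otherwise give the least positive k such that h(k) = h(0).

By definition, h is surjective if every y in the codomain equals h(x) for some x in the domain.
Since gcd(24, 35) = 1, 24 is invertible modulo 35. Euclid's algorithm: 35 = 1·24 + 11, 24 = 2·11 + 2, 11 = 5·2 + 1; back-substituting gives 1 = 19·24 − 13·35, so 24⁻¹ ≡ 19 (mod 35).
Then y ↦ 19(y − 4) is a two-sided inverse to h, so every y ∈ ℤ_{35} has a preimage.
Thus h is surjective.
Since h is surjective, we find h⁻¹(11): we need 24x ≡ 11 − 4 ≡ 7 (mod 35). Using 24⁻¹ = 19: x ≡ 19·7 = 133 = 3·35 + 28, so x = 28.
Check: h(28) = 24·28 + 4 = 676 = 19·35 + 11 ≡ 11 (mod 35).

28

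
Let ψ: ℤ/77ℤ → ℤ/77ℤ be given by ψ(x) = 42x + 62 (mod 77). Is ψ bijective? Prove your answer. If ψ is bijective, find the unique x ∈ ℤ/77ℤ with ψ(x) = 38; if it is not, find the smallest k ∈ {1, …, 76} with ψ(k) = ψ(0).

We have gcd(42, 77) = 7 > 1. Taking u = 0 and v = 11: ψ(0) = 62 and ψ(11) = 42·11 + 62 = 524 ≡ 62 (mod 77).
So ψ(0) = ψ(11) while 0 ≠ 11, so ψ is not injective, hence not bijective.
Since ψ is not bijective, we find the least positive k with ψ(k) = ψ(0): this means 42k ≡ 0 (mod 77), i.e. 77 ∣ 42k. Since gcd(42, 77) = 7, dividing through by 7 this holds exactly when 11 ∣ 6k, and as gcd(6, 11) = 1, exactly when 11 ∣ k.
The smallest positive such k is 11.

11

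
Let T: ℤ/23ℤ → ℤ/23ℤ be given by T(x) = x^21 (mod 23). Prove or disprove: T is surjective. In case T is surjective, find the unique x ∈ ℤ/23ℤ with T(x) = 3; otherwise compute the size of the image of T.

Since 23 is prime, the nonzero elements of ℤ/23ℤ form a cyclic group of order 22.
As gcd(21, 22) = 1, raising to the 21st power is a bijection on this group: if x_1^21 ≡ x_2^21 then (x_1x_2^{−1})^21 = 1, and the only element of order dividing gcd(21, 22) = 1 is 1, so x_1 = x_2.
With T(0) = 0 this makes T injective on all of ℤ/23ℤ, hence bijective (finite equal-size domain and codomain). In particular T is surjective.
Since T is surjective, we find the preimage of 3. The inverse of x ↦ x^21 on (ℤ/23ℤ)^× is x ↦ x^21, because 21·21 = 441 = 20·22 + 1 ≡ 1 (mod 22) and x^{22} = 1 for x ≠ 0 (Fermat). So T⁻¹(3) = 3^21 mod 23.
Repeated squaring mod 23: 3^1 ≡ 3, 3^2 ≡ 3² = 9, 3^4 ≡ 9² = 81 ≡ 12, 3^8 ≡ 12² = 144 ≡ 6, 3^16 ≡ 6² = 36 ≡ 13. Since 21 = 16 + 4 + 1, 3^21 ≡ 13·12·3: 13·12 = 156 ≡ 18, then 18·3 = 54 ≡ 8. So 3^21 ≡ 8 (mod 23).
Hence T⁻¹(3) = 8.

8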